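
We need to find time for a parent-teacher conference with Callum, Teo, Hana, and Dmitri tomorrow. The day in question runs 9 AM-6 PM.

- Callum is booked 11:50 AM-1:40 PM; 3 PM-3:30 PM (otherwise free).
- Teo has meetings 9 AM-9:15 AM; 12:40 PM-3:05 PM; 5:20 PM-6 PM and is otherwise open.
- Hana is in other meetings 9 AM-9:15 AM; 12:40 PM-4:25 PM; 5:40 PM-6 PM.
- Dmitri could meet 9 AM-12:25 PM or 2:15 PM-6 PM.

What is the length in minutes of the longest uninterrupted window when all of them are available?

Callum free: 09:00-11:50, 13:40-15:00, 15:30-18:00 (invert busy blocks within the working day).
Teo free: 09:15-12:40, 15:05-17:20 (invert busy blocks within the working day).
Hana free: 09:15-12:40, 16:25-17:40 (invert busy blocks within the working day).
Dmitri free: 09:00-12:25, 14:15-18:00.
Callum ∩ Teo: 09:15-11:50, 15:30-17:20.
Callum ∩ Teo ∩ Hana: 09:15-11:50, 16:25-17:20.
Callum ∩ Teo ∩ Hana ∩ Dmitri: 09:15-11:50, 16:25-17:20.
The longest is 09:15-11:50 at 155 minutes.

155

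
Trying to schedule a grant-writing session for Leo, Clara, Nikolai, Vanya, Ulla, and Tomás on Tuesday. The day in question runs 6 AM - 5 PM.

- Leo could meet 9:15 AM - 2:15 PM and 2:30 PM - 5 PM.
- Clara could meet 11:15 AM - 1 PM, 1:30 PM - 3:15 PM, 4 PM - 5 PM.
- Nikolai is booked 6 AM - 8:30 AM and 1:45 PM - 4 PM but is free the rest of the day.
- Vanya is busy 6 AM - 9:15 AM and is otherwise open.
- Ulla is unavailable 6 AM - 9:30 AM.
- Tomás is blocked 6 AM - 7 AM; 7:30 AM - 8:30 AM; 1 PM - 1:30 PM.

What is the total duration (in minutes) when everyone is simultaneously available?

Leo free: 09:15-14:15, 14:30-17:00.
Clara free: 11:15-13:00, 13:30-15:15, 16:00-17:00.
Nikolai free: 08:30-13:45, 16:00-17:00 (invert busy blocks within the working day).
Vanya free: 09:15-17:00 (invert busy blocks within the working day).
Ulla free: 09:30-17:00 (invert busy blocks within the working day).
Tomás free: 07:00-07:30, 08:30-13:00, 13:30-17:00 (invert busy blocks within the working day).
Leo ∩ Clara: 11:15-13:00, 13:30-14:15, 14:30-15:15, 16:00-17:00.
Leo ∩ Clara ∩ Nikolai: 11:15-13:00, 13:30-13:45, 16:00-17:00.
Leo ∩ Clara ∩ Nikolai ∩ Vanya: 11:15-13:00, 13:30-13:45, 16:00-17:00.
Leo ∩ Clara ∩ Nikolai ∩ Vanya ∩ Ulla: 11:15-13:00, 13:30-13:45, 16:00-17:00.
Leo ∩ Clara ∩ Nikolai ∩ Vanya ∩ Ulla ∩ Tomás: 11:15-13:00, 13:30-13:45, 16:00-17:00.
Summing the common windows: 105 + 15 + 60 = 180 minutes.

180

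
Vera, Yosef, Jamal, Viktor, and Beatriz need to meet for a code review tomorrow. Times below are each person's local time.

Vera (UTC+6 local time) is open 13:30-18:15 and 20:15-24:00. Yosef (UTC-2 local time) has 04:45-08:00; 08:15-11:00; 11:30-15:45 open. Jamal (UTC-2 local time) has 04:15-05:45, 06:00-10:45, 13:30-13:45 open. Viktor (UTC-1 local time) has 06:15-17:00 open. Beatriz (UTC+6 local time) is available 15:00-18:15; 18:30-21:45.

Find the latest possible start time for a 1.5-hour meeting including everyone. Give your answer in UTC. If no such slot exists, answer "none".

Vera in UTC: 07:30-12:15, 14:15-18:00 (subtract 6h to convert from UTC+6).
Yosef in UTC: 06:45-10:00, 10:15-13:00, 13:30-17:45 (add 2h to convert from UTC-2).
Jamal in UTC: 06:15-07:45, 08:00-12:45, 15:30-15:45 (add 2h to convert from UTC-2).
Viktor in UTC: 07:15-18:00 (add 1h to convert from UTC-1).
Beatriz in UTC: 09:00-12:15, 12:30-15:45 (subtract 6h to convert from UTC+6).
Vera ∩ Yosef: 07:30-10:00, 10:15-12:15, 14:15-17:45.
Vera ∩ Yosef ∩ Jamal: 07:30-07:45, 08:00-10:00, 10:15-12:15, 15:30-15:45.
Vera ∩ Yosef ∩ Jamal ∩ Viktor: 07:30-07:45, 08:00-10:00, 10:15-12:15, 15:30-15:45.
Vera ∩ Yosef ∩ Jamal ∩ Viktor ∩ Beatriz: 09:00-10:00, 10:15-12:15, 15:30-15:45.
The last common window of at least 90 minutes is 10:15-12:15; a 90-minute meeting can start as late as 10:45 and still end by 12:15.

10:45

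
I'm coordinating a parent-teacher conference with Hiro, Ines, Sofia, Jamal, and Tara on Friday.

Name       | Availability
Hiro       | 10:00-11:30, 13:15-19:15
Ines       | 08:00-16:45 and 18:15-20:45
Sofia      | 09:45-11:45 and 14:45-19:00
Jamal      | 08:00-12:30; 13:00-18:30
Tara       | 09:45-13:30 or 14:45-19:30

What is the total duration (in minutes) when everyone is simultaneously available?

Hiro ∩ Ines: 10:00-11:30, 13:15-16:45, 18:15-19:15.
Hiro ∩ Ines ∩ Sofia: 10:00-11:30, 14:45-16:45, 18:15-19:00.
Hiro ∩ Ines ∩ Sofia ∩ Jamal: 10:00-11:30, 14:45-16:45, 18:15-18:30.
Hiro ∩ Ines ∩ Sofia ∩ Jamal ∩ Tara: 10:00-11:30, 14:45-16:45, 18:15-18:30.
So the common availability across everyone is 10:00-11:30, 14:45-16:45, 18:15-18:30.
Summing the common windows: 90 + 120 + 15 = 225 minutes.

225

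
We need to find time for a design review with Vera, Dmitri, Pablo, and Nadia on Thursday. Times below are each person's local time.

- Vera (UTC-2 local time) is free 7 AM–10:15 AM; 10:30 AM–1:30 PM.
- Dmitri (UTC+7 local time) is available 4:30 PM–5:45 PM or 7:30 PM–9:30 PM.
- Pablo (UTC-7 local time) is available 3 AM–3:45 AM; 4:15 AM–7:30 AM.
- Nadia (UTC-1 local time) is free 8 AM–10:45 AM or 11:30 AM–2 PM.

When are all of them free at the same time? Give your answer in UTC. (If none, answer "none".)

10:00-10:45, 12:30-14:30

Vera in UTC: 09:00-12:15, 12:30-15:30 (add 2h to convert from UTC-2).
Dmitri in UTC: 09:30-10:45, 12:30-14:30 (subtract 7h to convert from UTC+7).
Pablo in UTC: 10:00-10:45, 11:15-14:30 (add 7h to convert from UTC-7).
Nadia in UTC: 09:00-11:45, 12:30-15:00 (add 1h to convert from UTC-1).
Vera ∩ Dmitri: 09:30-10:45, 12:30-14:30.
Vera ∩ Dmitri ∩ Pablo: 10:00-10:45, 12:30-14:30.
Vera ∩ Dmitri ∩ Pablo ∩ Nadia: 10:00-10:45, 12:30-14:30.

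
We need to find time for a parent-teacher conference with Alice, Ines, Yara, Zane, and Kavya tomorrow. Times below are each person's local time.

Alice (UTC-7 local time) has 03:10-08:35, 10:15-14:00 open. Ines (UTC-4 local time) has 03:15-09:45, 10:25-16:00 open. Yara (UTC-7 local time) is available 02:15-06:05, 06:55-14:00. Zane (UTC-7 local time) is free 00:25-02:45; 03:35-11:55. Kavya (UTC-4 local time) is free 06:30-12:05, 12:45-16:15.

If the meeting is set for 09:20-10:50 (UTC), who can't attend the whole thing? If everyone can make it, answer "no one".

Alice in UTC: 10:10-15:35, 17:15-21:00 (add 7h to convert from UTC-7).
Ines in UTC: 07:15-13:45, 14:25-20:00 (add 4h to convert from UTC-4).
Yara in UTC: 09:15-13:05, 13:55-21:00 (add 7h to convert from UTC-7).
Zane in UTC: 07:25-09:45, 10:35-18:55 (add 7h to convert from UTC-7).
Kavya in UTC: 10:30-16:05, 16:45-20:15 (add 4h to convert from UTC-4).
Alice: not fully free for 09:20-10:50. Ines: free for 09:20-10:50. Yara: free for 09:20-10:50. Zane: not fully free for 09:20-10:50. Kavya: not fully free for 09:20-10:50.

Alice, Kavya, Zane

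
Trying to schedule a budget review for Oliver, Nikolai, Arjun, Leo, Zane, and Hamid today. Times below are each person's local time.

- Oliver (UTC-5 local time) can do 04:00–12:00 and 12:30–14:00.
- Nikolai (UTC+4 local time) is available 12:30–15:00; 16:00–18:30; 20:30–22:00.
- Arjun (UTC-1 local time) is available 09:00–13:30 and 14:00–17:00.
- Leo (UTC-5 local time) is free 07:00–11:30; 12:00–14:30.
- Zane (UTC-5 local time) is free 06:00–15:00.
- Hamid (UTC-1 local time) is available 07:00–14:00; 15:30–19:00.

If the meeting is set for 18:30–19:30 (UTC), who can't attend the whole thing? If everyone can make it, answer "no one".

Oliver in UTC: 09:00-17:00, 17:30-19:00 (add 5h to convert from UTC-5).
Nikolai in UTC: 08:30-11:00, 12:00-14:30, 16:30-18:00 (subtract 4h to convert from UTC+4).
Arjun in UTC: 10:00-14:30, 15:00-18:00 (add 1h to convert from UTC-1).
Leo in UTC: 12:00-16:30, 17:00-19:30 (add 5h to convert from UTC-5).
Zane in UTC: 11:00-20:00 (add 5h to convert from UTC-5).
Hamid in UTC: 08:00-15:00, 16:30-20:00 (add 1h to convert from UTC-1).
Oliver: not fully free for 18:30-19:30. Nikolai: not fully free for 18:30-19:30. Arjun: not fully free for 18:30-19:30. Leo: free for 18:30-19:30. Zane: free for 18:30-19:30. Hamid: free for 18:30-19:30.

Arjun, Nikolai, Oliver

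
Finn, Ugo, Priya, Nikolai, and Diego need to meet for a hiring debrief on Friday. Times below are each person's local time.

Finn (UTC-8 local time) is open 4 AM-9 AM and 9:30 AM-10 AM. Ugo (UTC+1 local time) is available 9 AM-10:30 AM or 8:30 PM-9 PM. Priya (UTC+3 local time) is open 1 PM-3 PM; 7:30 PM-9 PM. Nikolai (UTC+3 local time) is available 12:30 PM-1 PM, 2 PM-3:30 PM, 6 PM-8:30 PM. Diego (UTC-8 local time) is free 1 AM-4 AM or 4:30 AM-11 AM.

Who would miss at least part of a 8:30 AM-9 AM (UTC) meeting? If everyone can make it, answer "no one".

Diego, Finn, Nikolai, Priya

Finn in UTC: 12:00-17:00, 17:30-18:00 (add 8h to convert from UTC-8).
Ugo in UTC: 08:00-09:30, 19:30-20:00 (subtract 1h to convert from UTC+1).
Priya in UTC: 10:00-12:00, 16:30-18:00 (subtract 3h to convert from UTC+3).
Nikolai in UTC: 09:30-10:00, 11:00-12:30, 15:00-17:30 (subtract 3h to convert from UTC+3).
Diego in UTC: 09:00-12:00, 12:30-19:00 (add 8h to convert from UTC-8).
Finn: not fully free for 08:30-09:00. Ugo: free for 08:30-09:00. Priya: not fully free for 08:30-09:00. Nikolai: not fully free for 08:30-09:00. Diego: not fully free for 08:30-09:00.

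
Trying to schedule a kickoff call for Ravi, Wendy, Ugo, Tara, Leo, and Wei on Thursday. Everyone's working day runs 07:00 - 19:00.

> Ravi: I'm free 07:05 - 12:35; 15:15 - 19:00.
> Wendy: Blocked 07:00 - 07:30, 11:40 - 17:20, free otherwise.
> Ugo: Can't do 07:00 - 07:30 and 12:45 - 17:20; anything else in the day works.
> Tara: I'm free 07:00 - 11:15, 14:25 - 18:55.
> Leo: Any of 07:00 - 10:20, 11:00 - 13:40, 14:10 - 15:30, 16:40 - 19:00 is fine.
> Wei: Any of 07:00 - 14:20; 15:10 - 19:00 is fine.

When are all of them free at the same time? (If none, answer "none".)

Ravi free: 07:05-12:35, 15:15-19:00.
Wendy free: 07:30-11:40, 17:20-19:00 (invert busy blocks within the working day).
Ugo free: 07:30-12:45, 17:20-19:00 (invert busy blocks within the working day).
Tara free: 07:00-11:15, 14:25-18:55.
Leo free: 07:00-10:20, 11:00-13:40, 14:10-15:30, 16:40-19:00.
Wei free: 07:00-14:20, 15:10-19:00.
Ravi ∩ Wendy: 07:30-11:40, 17:20-19:00.
Ravi ∩ Wendy ∩ Ugo: 07:30-11:40, 17:20-19:00.
Ravi ∩ Wendy ∩ Ugo ∩ Tara: 07:30-11:15, 17:20-18:55.
Ravi ∩ Wendy ∩ Ugo ∩ Tara ∩ Leo: 07:30-10:20, 11:00-11:15, 17:20-18:55.
Ravi ∩ Wendy ∩ Ugo ∩ Tara ∩ Leo ∩ Wei: 07:30-10:20, 11:00-11:15, 17:20-18:55.
Those are the intersection windows.

07:30-10:20, 11:00-11:15, 17:20-18:55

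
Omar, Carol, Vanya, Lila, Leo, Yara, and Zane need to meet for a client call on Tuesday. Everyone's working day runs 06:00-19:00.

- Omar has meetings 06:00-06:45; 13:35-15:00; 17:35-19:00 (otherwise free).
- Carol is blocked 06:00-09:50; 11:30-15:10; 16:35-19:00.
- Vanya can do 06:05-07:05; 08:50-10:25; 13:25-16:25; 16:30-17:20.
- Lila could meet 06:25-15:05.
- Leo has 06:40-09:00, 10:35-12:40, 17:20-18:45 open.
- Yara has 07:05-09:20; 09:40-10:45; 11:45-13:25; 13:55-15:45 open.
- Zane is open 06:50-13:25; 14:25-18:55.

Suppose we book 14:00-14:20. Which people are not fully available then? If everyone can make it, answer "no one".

Omar free: 06:45-13:35, 15:00-17:35 (invert busy blocks within the working day).
Carol free: 09:50-11:30, 15:10-16:35 (invert busy blocks within the working day).
Vanya free: 06:05-07:05, 08:50-10:25, 13:25-16:25, 16:30-17:20.
Lila free: 06:25-15:05.
Leo free: 06:40-09:00, 10:35-12:40, 17:20-18:45.
Yara free: 07:05-09:20, 09:40-10:45, 11:45-13:25, 13:55-15:45.
Zane free: 06:50-13:25, 14:25-18:55.
Omar: not fully free for 14:00-14:20. Carol: not fully free for 14:00-14:20. Vanya: free for 14:00-14:20. Lila: free for 14:00-14:20. Leo: not fully free for 14:00-14:20. Yara: free for 14:00-14:20. Zane: not fully free for 14:00-14:20.

Carol, Leo, Omar, Zane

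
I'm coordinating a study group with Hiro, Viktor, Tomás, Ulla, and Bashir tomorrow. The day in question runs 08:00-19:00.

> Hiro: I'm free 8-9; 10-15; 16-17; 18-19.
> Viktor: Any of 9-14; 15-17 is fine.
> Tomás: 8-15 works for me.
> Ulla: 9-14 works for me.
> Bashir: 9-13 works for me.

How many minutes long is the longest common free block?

Hiro ∩ Viktor: 10:00-14:00, 16:00-17:00.
Hiro ∩ Viktor ∩ Tomás: 10:00-14:00.
Hiro ∩ Viktor ∩ Tomás ∩ Ulla: 10:00-14:00.
Hiro ∩ Viktor ∩ Tomás ∩ Ulla ∩ Bashir: 10:00-13:00.
So the common availability across everyone is 10:00-13:00.
The longest is 10:00-13:00 at 180 minutes.

180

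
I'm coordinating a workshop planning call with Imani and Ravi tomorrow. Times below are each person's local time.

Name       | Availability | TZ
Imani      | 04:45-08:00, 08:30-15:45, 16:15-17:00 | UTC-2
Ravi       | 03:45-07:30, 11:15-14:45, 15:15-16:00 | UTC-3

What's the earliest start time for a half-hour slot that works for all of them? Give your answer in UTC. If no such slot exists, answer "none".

06:45

Imani in UTC: 06:45-10:00, 10:30-17:45, 18:15-19:00 (add 2h to convert from UTC-2).
Ravi in UTC: 06:45-10:30, 14:15-17:45, 18:15-19:00 (add 3h to convert from UTC-3).
Imani ∩ Ravi: 06:45-10:00, 14:15-17:45, 18:15-19:00.
The first common window of at least 30 minutes is 06:45-10:00, so the earliest start is 06:45.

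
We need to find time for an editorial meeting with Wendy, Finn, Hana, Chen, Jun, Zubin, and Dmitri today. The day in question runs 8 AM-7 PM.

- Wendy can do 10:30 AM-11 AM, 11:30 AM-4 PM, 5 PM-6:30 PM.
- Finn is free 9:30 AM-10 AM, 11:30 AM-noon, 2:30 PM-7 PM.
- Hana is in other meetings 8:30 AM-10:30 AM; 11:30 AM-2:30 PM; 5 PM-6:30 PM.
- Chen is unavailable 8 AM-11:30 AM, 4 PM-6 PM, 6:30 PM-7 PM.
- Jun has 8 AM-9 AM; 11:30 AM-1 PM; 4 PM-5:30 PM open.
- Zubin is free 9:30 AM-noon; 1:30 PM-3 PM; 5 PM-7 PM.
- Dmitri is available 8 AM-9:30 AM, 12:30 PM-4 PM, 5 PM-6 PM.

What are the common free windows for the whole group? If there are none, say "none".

none

Wendy free: 10:30-11:00, 11:30-16:00, 17:00-18:30.
Finn free: 09:30-10:00, 11:30-12:00, 14:30-19:00.
Hana free: 08:00-08:30, 10:30-11:30, 14:30-17:00, 18:30-19:00 (invert busy blocks within the working day).
Chen free: 11:30-16:00, 18:00-18:30 (invert busy blocks within the working day).
Jun free: 08:00-09:00, 11:30-13:00, 16:00-17:30.
Zubin free: 09:30-12:00, 13:30-15:00, 17:00-19:00.
Dmitri free: 08:00-09:30, 12:30-16:00, 17:00-18:00.
Wendy ∩ Finn: 11:30-12:00, 14:30-16:00, 17:00-18:30.
Wendy ∩ Finn ∩ Hana: 14:30-16:00.
Wendy ∩ Finn ∩ Hana ∩ Chen: 14:30-16:00.
Wendy ∩ Finn ∩ Hana ∩ Chen ∩ Jun: ∅.
Wendy ∩ Finn ∩ Hana ∩ Chen ∩ Jun ∩ Zubin: ∅.
Wendy ∩ Finn ∩ Hana ∩ Chen ∩ Jun ∩ Zubin ∩ Dmitri: ∅.
There is no time when everyone is free.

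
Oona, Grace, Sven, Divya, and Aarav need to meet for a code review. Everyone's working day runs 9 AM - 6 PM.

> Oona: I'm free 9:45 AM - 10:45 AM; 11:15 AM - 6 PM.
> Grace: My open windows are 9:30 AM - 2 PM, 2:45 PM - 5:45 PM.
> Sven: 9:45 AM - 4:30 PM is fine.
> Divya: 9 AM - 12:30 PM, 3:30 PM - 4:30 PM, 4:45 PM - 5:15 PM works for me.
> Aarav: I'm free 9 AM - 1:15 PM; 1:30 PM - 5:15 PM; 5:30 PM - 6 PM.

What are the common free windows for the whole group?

09:45-10:45, 11:15-12:30, 15:30-16:30

Oona ∩ Grace: 09:45-10:45, 11:15-14:00, 14:45-17:45.
Oona ∩ Grace ∩ Sven: 09:45-10:45, 11:15-14:00, 14:45-16:30.
Oona ∩ Grace ∩ Sven ∩ Divya: 09:45-10:45, 11:15-12:30, 15:30-16:30.
Oona ∩ Grace ∩ Sven ∩ Divya ∩ Aarav: 09:45-10:45, 11:15-12:30, 15:30-16:30.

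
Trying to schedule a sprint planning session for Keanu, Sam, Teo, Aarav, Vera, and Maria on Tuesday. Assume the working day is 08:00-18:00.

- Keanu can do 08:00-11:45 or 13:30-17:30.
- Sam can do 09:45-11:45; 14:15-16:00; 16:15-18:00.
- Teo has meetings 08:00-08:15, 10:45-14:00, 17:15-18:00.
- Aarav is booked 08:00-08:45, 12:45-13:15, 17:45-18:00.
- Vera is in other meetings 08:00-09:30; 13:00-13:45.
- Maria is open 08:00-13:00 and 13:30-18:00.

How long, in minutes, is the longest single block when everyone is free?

105

Keanu free: 08:00-11:45, 13:30-17:30.
Sam free: 09:45-11:45, 14:15-16:00, 16:15-18:00.
Teo free: 08:15-10:45, 14:00-17:15 (invert busy blocks within the working day).
Aarav free: 08:45-12:45, 13:15-17:45 (invert busy blocks within the working day).
Vera free: 09:30-13:00, 13:45-18:00 (invert busy blocks within the working day).
Maria free: 08:00-13:00, 13:30-18:00.
Keanu ∩ Sam: 09:45-11:45, 14:15-16:00, 16:15-17:30.
Keanu ∩ Sam ∩ Teo: 09:45-10:45, 14:15-16:00, 16:15-17:15.
Keanu ∩ Sam ∩ Teo ∩ Aarav: 09:45-10:45, 14:15-16:00, 16:15-17:15.
Keanu ∩ Sam ∩ Teo ∩ Aarav ∩ Vera: 09:45-10:45, 14:15-16:00, 16:15-17:15.
Keanu ∩ Sam ∩ Teo ∩ Aarav ∩ Vera ∩ Maria: 09:45-10:45, 14:15-16:00, 16:15-17:15.
Those are the intersection windows.
The longest is 14:15-16:00 at 105 minutes.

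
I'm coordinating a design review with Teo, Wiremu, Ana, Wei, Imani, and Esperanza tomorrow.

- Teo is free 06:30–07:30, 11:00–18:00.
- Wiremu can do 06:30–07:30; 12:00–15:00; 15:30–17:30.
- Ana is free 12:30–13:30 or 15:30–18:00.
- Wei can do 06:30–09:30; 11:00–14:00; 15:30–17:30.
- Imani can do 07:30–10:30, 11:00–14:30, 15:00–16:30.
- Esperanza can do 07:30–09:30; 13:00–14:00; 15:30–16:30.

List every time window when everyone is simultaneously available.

13:00-13:30, 15:30-16:30

Teo ∩ Wiremu: 06:30-07:30, 12:00-15:00, 15:30-17:30.
Teo ∩ Wiremu ∩ Ana: 12:30-13:30, 15:30-17:30.
Teo ∩ Wiremu ∩ Ana ∩ Wei: 12:30-13:30, 15:30-17:30.
Teo ∩ Wiremu ∩ Ana ∩ Wei ∩ Imani: 12:30-13:30, 15:30-16:30.
Teo ∩ Wiremu ∩ Ana ∩ Wei ∩ Imani ∩ Esperanza: 13:00-13:30, 15:30-16:30.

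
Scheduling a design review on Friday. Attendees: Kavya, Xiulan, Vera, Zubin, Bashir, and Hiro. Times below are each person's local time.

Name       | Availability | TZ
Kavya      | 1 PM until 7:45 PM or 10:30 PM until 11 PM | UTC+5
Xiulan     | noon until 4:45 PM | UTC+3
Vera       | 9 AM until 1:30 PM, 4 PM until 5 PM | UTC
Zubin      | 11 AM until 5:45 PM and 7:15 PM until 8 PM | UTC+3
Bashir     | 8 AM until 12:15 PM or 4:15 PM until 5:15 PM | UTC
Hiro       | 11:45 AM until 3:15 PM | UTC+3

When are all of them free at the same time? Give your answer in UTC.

09:00-12:15

Kavya in UTC: 08:00-14:45, 17:30-18:00 (subtract 5h to convert from UTC+5).
Xiulan in UTC: 09:00-13:45 (subtract 3h to convert from UTC+3).
Vera in UTC: 09:00-13:30, 16:00-17:00.
Zubin in UTC: 08:00-14:45, 16:15-17:00 (subtract 3h to convert from UTC+3).
Bashir in UTC: 08:00-12:15, 16:15-17:15.
Hiro in UTC: 08:45-12:15 (subtract 3h to convert from UTC+3).
Kavya ∩ Xiulan: 09:00-13:45.
Kavya ∩ Xiulan ∩ Vera: 09:00-13:30.
Kavya ∩ Xiulan ∩ Vera ∩ Zubin: 09:00-13:30.
Kavya ∩ Xiulan ∩ Vera ∩ Zubin ∩ Bashir: 09:00-12:15.
Kavya ∩ Xiulan ∩ Vera ∩ Zubin ∩ Bashir ∩ Hiro: 09:00-12:15.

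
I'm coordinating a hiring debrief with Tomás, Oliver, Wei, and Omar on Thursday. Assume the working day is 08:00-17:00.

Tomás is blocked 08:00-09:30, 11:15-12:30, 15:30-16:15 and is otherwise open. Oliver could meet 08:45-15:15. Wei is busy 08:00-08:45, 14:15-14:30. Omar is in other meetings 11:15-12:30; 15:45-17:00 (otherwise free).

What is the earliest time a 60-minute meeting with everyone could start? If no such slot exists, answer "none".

09:30

Tomás free: 09:30-11:15, 12:30-15:30, 16:15-17:00 (invert busy blocks within the working day).
Oliver free: 08:45-15:15.
Wei free: 08:45-14:15, 14:30-17:00 (invert busy blocks within the working day).
Omar free: 08:00-11:15, 12:30-15:45 (invert busy blocks within the working day).
Tomás ∩ Oliver: 09:30-11:15, 12:30-15:15.
Tomás ∩ Oliver ∩ Wei: 09:30-11:15, 12:30-14:15, 14:30-15:15.
Tomás ∩ Oliver ∩ Wei ∩ Omar: 09:30-11:15, 12:30-14:15, 14:30-15:15.
The first common window of at least 60 minutes is 09:30-11:15, so the earliest start is 09:30.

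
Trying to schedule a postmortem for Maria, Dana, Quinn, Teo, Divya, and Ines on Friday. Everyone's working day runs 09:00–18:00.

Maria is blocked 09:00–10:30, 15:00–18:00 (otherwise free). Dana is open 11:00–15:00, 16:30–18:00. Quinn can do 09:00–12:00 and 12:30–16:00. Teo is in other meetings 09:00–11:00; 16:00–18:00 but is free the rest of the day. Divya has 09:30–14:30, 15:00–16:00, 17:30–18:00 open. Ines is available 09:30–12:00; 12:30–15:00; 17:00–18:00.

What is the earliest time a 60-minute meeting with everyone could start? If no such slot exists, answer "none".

Maria free: 10:30-15:00 (invert busy blocks within the working day).
Dana free: 11:00-15:00, 16:30-18:00.
Quinn free: 09:00-12:00, 12:30-16:00.
Teo free: 11:00-16:00 (invert busy blocks within the working day).
Divya free: 09:30-14:30, 15:00-16:00, 17:30-18:00.
Ines free: 09:30-12:00, 12:30-15:00, 17:00-18:00.
Maria ∩ Dana: 11:00-15:00.
Maria ∩ Dana ∩ Quinn: 11:00-12:00, 12:30-15:00.
Maria ∩ Dana ∩ Quinn ∩ Teo: 11:00-12:00, 12:30-15:00.
Maria ∩ Dana ∩ Quinn ∩ Teo ∩ Divya: 11:00-12:00, 12:30-14:30.
Maria ∩ Dana ∩ Quinn ∩ Teo ∩ Divya ∩ Ines: 11:00-12:00, 12:30-14:30.
The first common window of at least 60 minutes is 11:00-12:00, so the earliest start is 11:00.

11:00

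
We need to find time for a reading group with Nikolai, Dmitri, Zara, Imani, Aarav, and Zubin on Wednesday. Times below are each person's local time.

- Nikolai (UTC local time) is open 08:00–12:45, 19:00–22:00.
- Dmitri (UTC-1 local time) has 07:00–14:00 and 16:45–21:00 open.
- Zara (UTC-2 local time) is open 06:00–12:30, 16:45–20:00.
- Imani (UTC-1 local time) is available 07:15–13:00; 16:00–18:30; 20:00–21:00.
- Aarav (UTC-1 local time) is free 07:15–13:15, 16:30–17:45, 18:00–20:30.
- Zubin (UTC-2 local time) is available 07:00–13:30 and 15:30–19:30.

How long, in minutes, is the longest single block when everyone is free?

Nikolai in UTC: 08:00-12:45, 19:00-22:00.
Dmitri in UTC: 08:00-15:00, 17:45-22:00 (add 1h to convert from UTC-1).
Zara in UTC: 08:00-14:30, 18:45-22:00 (add 2h to convert from UTC-2).
Imani in UTC: 08:15-14:00, 17:00-19:30, 21:00-22:00 (add 1h to convert from UTC-1).
Aarav in UTC: 08:15-14:15, 17:30-18:45, 19:00-21:30 (add 1h to convert from UTC-1).
Zubin in UTC: 09:00-15:30, 17:30-21:30 (add 2h to convert from UTC-2).
Nikolai ∩ Dmitri: 08:00-12:45, 19:00-22:00.
Nikolai ∩ Dmitri ∩ Zara: 08:00-12:45, 19:00-22:00.
Nikolai ∩ Dmitri ∩ Zara ∩ Imani: 08:15-12:45, 19:00-19:30, 21:00-22:00.
Nikolai ∩ Dmitri ∩ Zara ∩ Imani ∩ Aarav: 08:15-12:45, 19:00-19:30, 21:00-21:30.
Nikolai ∩ Dmitri ∩ Zara ∩ Imani ∩ Aarav ∩ Zubin: 09:00-12:45, 19:00-19:30, 21:00-21:30.
So the common availability across everyone is 09:00-12:45, 19:00-19:30, 21:00-21:30.
The longest is 09:00-12:45 at 225 minutes.

225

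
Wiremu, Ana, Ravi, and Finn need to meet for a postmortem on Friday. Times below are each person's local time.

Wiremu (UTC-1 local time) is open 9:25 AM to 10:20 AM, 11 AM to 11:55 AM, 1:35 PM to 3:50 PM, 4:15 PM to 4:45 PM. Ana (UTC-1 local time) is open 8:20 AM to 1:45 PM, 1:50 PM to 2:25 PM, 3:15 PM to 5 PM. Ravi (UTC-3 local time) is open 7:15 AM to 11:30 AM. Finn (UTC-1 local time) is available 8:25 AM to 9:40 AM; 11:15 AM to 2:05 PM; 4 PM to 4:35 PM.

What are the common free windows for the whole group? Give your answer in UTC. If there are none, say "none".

Wiremu in UTC: 10:25-11:20, 12:00-12:55, 14:35-16:50, 17:15-17:45 (add 1h to convert from UTC-1).
Ana in UTC: 09:20-14:45, 14:50-15:25, 16:15-18:00 (add 1h to convert from UTC-1).
Ravi in UTC: 10:15-14:30 (add 3h to convert from UTC-3).
Finn in UTC: 09:25-10:40, 12:15-15:05, 17:00-17:35 (add 1h to convert from UTC-1).
Wiremu ∩ Ana: 10:25-11:20, 12:00-12:55, 14:35-14:45, 14:50-15:25, 16:15-16:50, 17:15-17:45.
Wiremu ∩ Ana ∩ Ravi: 10:25-11:20, 12:00-12:55.
Wiremu ∩ Ana ∩ Ravi ∩ Finn: 10:25-10:40, 12:15-12:55.
So the common availability across everyone is 10:25-10:40, 12:15-12:55.

10:25-10:40, 12:15-12:55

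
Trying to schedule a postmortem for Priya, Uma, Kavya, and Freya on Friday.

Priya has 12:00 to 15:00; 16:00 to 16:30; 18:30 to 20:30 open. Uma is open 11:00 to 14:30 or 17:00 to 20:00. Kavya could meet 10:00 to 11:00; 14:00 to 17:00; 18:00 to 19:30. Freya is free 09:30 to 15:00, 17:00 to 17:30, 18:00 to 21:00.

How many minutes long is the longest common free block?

Priya ∩ Uma: 12:00-14:30, 18:30-20:00.
Priya ∩ Uma ∩ Kavya: 14:00-14:30, 18:30-19:30.
Priya ∩ Uma ∩ Kavya ∩ Freya: 14:00-14:30, 18:30-19:30.
So the common availability across everyone is 14:00-14:30, 18:30-19:30.
The longest is 18:30-19:30 at 60 minutes.

60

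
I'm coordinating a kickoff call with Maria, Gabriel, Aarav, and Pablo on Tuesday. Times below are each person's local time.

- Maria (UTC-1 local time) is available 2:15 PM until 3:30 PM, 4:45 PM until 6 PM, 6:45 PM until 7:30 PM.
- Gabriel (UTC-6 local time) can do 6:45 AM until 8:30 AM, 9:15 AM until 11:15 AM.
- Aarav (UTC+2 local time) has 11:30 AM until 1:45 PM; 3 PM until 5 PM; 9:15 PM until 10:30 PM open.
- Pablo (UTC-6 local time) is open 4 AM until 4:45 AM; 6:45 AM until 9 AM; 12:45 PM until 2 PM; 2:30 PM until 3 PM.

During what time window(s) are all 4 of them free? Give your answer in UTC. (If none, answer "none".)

none

Maria in UTC: 15:15-16:30, 17:45-19:00, 19:45-20:30 (add 1h to convert from UTC-1).
Gabriel in UTC: 12:45-14:30, 15:15-17:15 (add 6h to convert from UTC-6).
Aarav in UTC: 09:30-11:45, 13:00-15:00, 19:15-20:30 (subtract 2h to convert from UTC+2).
Pablo in UTC: 10:00-10:45, 12:45-15:00, 18:45-20:00, 20:30-21:00 (add 6h to convert from UTC-6).
Maria ∩ Gabriel: 15:15-16:30.
Maria ∩ Gabriel ∩ Aarav: ∅.
Maria ∩ Gabriel ∩ Aarav ∩ Pablo: ∅.
There is no time when everyone is free.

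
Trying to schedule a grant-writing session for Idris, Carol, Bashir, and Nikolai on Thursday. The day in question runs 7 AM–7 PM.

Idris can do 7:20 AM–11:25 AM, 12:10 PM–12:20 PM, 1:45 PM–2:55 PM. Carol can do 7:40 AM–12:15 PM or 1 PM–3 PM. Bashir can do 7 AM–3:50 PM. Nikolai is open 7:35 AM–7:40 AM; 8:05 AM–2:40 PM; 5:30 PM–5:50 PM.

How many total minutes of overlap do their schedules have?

Idris ∩ Carol: 07:40-11:25, 12:10-12:15, 13:45-14:55.
Idris ∩ Carol ∩ Bashir: 07:40-11:25, 12:10-12:15, 13:45-14:55.
Idris ∩ Carol ∩ Bashir ∩ Nikolai: 08:05-11:25, 12:10-12:15, 13:45-14:40.
Summing the common windows: 200 + 5 + 55 = 260 minutes.

260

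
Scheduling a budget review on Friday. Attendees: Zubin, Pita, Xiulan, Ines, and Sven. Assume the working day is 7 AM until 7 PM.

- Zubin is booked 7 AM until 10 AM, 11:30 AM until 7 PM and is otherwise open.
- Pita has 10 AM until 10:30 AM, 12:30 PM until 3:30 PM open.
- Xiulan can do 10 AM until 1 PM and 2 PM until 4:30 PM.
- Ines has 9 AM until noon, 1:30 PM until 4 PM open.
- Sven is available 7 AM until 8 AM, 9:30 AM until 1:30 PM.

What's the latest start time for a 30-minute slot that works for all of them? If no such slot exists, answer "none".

10:00

Zubin free: 10:00-11:30 (invert busy blocks within the working day).
Pita free: 10:00-10:30, 12:30-15:30.
Xiulan free: 10:00-13:00, 14:00-16:30.
Ines free: 09:00-12:00, 13:30-16:00.
Sven free: 07:00-08:00, 09:30-13:30.
Zubin ∩ Pita: 10:00-10:30.
Zubin ∩ Pita ∩ Xiulan: 10:00-10:30.
Zubin ∩ Pita ∩ Xiulan ∩ Ines: 10:00-10:30.
Zubin ∩ Pita ∩ Xiulan ∩ Ines ∩ Sven: 10:00-10:30.
The last common window of at least 30 minutes is 10:00-10:30; a 30-minute meeting can start as late as 10:00 and still end by 10:30.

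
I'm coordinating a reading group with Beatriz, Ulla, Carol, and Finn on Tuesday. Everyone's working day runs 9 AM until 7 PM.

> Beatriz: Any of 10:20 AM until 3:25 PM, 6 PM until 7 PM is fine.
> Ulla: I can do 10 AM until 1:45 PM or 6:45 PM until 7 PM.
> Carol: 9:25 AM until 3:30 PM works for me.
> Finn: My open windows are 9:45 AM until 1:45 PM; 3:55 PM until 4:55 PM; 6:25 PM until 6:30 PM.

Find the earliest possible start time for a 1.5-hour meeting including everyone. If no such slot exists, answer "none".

10:20

Beatriz ∩ Ulla: 10:20-13:45, 18:45-19:00.
Beatriz ∩ Ulla ∩ Carol: 10:20-13:45.
Beatriz ∩ Ulla ∩ Carol ∩ Finn: 10:20-13:45.
So the common availability across everyone is 10:20-13:45.
The first common window of at least 90 minutes is 10:20-13:45, so the earliest start is 10:20.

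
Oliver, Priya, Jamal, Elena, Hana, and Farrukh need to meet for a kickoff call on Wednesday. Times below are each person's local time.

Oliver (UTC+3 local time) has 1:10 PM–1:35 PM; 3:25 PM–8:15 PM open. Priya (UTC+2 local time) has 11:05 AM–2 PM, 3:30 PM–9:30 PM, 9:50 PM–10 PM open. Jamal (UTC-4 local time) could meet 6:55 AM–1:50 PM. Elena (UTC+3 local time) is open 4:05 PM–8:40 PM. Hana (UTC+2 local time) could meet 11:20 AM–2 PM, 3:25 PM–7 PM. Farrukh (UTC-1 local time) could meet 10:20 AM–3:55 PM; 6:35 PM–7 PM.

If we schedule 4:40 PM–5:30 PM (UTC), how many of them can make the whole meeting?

Oliver in UTC: 10:10-10:35, 12:25-17:15 (subtract 3h to convert from UTC+3).
Priya in UTC: 09:05-12:00, 13:30-19:30, 19:50-20:00 (subtract 2h to convert from UTC+2).
Jamal in UTC: 10:55-17:50 (add 4h to convert from UTC-4).
Elena in UTC: 13:05-17:40 (subtract 3h to convert from UTC+3).
Hana in UTC: 09:20-12:00, 13:25-17:00 (subtract 2h to convert from UTC+2).
Farrukh in UTC: 11:20-16:55, 19:35-20:00 (add 1h to convert from UTC-1).
Priya, Jamal, and Elena can make the full 16:40-17:30 slot — that's 3.

3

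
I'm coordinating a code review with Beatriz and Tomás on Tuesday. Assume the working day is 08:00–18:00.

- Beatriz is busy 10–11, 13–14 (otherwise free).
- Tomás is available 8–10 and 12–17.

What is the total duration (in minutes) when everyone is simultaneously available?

Beatriz free: 08:00-10:00, 11:00-13:00, 14:00-18:00 (invert busy blocks within the working day).
Tomás free: 08:00-10:00, 12:00-17:00.
Beatriz ∩ Tomás: 08:00-10:00, 12:00-13:00, 14:00-17:00.
So the common availability across everyone is 08:00-10:00, 12:00-13:00, 14:00-17:00.
Summing the common windows: 120 + 60 + 180 = 360 minutes.

360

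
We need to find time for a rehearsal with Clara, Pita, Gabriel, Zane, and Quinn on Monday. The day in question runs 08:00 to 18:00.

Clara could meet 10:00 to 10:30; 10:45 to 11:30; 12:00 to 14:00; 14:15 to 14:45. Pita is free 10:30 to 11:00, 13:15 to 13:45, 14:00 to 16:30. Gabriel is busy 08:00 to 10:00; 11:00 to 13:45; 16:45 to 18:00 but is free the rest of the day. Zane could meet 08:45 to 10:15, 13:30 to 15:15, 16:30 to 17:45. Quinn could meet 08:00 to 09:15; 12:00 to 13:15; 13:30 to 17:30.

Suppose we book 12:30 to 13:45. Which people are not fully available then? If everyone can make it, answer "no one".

Clara free: 10:00-10:30, 10:45-11:30, 12:00-14:00, 14:15-14:45.
Pita free: 10:30-11:00, 13:15-13:45, 14:00-16:30.
Gabriel free: 10:00-11:00, 13:45-16:45 (invert busy blocks within the working day).
Zane free: 08:45-10:15, 13:30-15:15, 16:30-17:45.
Quinn free: 08:00-09:15, 12:00-13:15, 13:30-17:30.
Clara: free for 12:30-13:45. Pita: not fully free for 12:30-13:45. Gabriel: not fully free for 12:30-13:45. Zane: not fully free for 12:30-13:45. Quinn: not fully free for 12:30-13:45.

Gabriel, Pita, Quinn, Zane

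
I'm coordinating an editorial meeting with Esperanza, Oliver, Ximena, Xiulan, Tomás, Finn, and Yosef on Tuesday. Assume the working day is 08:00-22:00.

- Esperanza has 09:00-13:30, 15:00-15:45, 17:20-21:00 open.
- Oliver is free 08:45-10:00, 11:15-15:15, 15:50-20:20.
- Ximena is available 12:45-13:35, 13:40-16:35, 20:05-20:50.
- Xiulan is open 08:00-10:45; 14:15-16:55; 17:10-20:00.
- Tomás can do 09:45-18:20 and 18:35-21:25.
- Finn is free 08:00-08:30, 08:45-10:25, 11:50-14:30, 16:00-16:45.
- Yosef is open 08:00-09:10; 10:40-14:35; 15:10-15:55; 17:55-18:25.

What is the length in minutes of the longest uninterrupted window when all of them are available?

Esperanza ∩ Oliver: 09:00-10:00, 11:15-13:30, 15:00-15:15, 17:20-20:20.
Esperanza ∩ Oliver ∩ Ximena: 12:45-13:30, 15:00-15:15, 20:05-20:20.
Esperanza ∩ Oliver ∩ Ximena ∩ Xiulan: 15:00-15:15.
Esperanza ∩ Oliver ∩ Ximena ∩ Xiulan ∩ Tomás: 15:00-15:15.
Esperanza ∩ Oliver ∩ Ximena ∩ Xiulan ∩ Tomás ∩ Finn: ∅.
Esperanza ∩ Oliver ∩ Ximena ∩ Xiulan ∩ Tomás ∩ Finn ∩ Yosef: ∅.
There is no time when everyone is free.
No common window exists, so the longest block is 0 minutes.

0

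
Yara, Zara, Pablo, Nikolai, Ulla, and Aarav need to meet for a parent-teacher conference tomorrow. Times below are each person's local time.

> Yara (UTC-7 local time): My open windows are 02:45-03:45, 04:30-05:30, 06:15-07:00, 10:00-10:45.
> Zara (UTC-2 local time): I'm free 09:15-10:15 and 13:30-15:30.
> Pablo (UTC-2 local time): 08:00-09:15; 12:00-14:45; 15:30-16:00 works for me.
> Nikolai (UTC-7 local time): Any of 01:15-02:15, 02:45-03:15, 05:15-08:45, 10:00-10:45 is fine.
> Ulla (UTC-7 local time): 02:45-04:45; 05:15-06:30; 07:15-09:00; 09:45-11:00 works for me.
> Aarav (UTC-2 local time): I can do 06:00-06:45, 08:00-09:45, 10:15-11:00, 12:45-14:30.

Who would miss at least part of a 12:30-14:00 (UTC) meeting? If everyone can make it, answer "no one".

Yara in UTC: 09:45-10:45, 11:30-12:30, 13:15-14:00, 17:00-17:45 (add 7h to convert from UTC-7).
Zara in UTC: 11:15-12:15, 15:30-17:30 (add 2h to convert from UTC-2).
Pablo in UTC: 10:00-11:15, 14:00-16:45, 17:30-18:00 (add 2h to convert from UTC-2).
Nikolai in UTC: 08:15-09:15, 09:45-10:15, 12:15-15:45, 17:00-17:45 (add 7h to convert from UTC-7).
Ulla in UTC: 09:45-11:45, 12:15-13:30, 14:15-16:00, 16:45-18:00 (add 7h to convert from UTC-7).
Aarav in UTC: 08:00-08:45, 10:00-11:45, 12:15-13:00, 14:45-16:30 (add 2h to convert from UTC-2).
Yara: not fully free for 12:30-14:00. Zara: not fully free for 12:30-14:00. Pablo: not fully free for 12:30-14:00. Nikolai: free for 12:30-14:00. Ulla: not fully free for 12:30-14:00. Aarav: not fully free for 12:30-14:00.

Aarav, Pablo, Ulla, Yara, Zara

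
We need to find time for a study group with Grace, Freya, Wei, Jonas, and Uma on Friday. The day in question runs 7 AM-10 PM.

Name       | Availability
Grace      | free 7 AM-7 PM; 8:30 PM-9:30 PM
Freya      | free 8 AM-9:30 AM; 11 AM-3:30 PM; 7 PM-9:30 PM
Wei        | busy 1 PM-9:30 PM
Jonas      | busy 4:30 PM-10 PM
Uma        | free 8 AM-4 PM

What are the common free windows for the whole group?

Grace free: 07:00-19:00, 20:30-21:30.
Freya free: 08:00-09:30, 11:00-15:30, 19:00-21:30.
Wei free: 07:00-13:00, 21:30-22:00 (invert busy blocks within the working day).
Jonas free: 07:00-16:30 (invert busy blocks within the working day).
Uma free: 08:00-16:00.
Grace ∩ Freya: 08:00-09:30, 11:00-15:30, 20:30-21:30.
Grace ∩ Freya ∩ Wei: 08:00-09:30, 11:00-13:00.
Grace ∩ Freya ∩ Wei ∩ Jonas: 08:00-09:30, 11:00-13:00.
Grace ∩ Freya ∩ Wei ∩ Jonas ∩ Uma: 08:00-09:30, 11:00-13:00.

08:00-09:30, 11:00-13:00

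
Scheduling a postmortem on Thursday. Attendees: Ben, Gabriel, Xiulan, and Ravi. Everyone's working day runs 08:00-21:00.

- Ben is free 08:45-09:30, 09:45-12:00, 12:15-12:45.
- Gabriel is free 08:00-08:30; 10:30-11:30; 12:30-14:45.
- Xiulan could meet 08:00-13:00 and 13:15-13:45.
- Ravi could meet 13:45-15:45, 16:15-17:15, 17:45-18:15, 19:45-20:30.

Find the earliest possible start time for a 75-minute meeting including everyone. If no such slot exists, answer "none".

Ben ∩ Gabriel: 10:30-11:30, 12:30-12:45.
Ben ∩ Gabriel ∩ Xiulan: 10:30-11:30, 12:30-12:45.
Ben ∩ Gabriel ∩ Xiulan ∩ Ravi: ∅.
There is no time when everyone is free.
No common window is at least 75 minutes long.

none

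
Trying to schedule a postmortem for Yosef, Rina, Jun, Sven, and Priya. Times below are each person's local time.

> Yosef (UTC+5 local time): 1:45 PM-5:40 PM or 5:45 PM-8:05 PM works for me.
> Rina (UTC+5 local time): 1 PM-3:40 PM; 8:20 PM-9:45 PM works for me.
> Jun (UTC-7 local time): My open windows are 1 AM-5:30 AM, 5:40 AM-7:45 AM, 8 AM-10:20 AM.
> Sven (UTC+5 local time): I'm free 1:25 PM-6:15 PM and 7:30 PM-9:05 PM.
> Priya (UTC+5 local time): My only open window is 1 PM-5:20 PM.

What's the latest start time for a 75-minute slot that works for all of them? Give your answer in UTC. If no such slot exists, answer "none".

Yosef in UTC: 08:45-12:40, 12:45-15:05 (subtract 5h to convert from UTC+5).
Rina in UTC: 08:00-10:40, 15:20-16:45 (subtract 5h to convert from UTC+5).
Jun in UTC: 08:00-12:30, 12:40-14:45, 15:00-17:20 (add 7h to convert from UTC-7).
Sven in UTC: 08:25-13:15, 14:30-16:05 (subtract 5h to convert from UTC+5).
Priya in UTC: 08:00-12:20 (subtract 5h to convert from UTC+5).
Yosef ∩ Rina: 08:45-10:40.
Yosef ∩ Rina ∩ Jun: 08:45-10:40.
Yosef ∩ Rina ∩ Jun ∩ Sven: 08:45-10:40.
Yosef ∩ Rina ∩ Jun ∩ Sven ∩ Priya: 08:45-10:40.
The last common window of at least 75 minutes is 08:45-10:40; a 75-minute meeting can start as late as 09:25 and still end by 10:40.

09:25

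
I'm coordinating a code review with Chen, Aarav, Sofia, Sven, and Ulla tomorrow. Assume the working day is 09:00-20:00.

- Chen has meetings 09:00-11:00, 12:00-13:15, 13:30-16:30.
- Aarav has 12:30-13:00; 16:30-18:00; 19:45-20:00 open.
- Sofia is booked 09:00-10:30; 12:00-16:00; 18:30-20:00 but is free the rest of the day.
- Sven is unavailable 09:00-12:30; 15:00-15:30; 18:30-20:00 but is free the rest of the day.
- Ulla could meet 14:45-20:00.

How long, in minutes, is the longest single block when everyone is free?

Chen free: 11:00-12:00, 13:15-13:30, 16:30-20:00 (invert busy blocks within the working day).
Aarav free: 12:30-13:00, 16:30-18:00, 19:45-20:00.
Sofia free: 10:30-12:00, 16:00-18:30 (invert busy blocks within the working day).
Sven free: 12:30-15:00, 15:30-18:30 (invert busy blocks within the working day).
Ulla free: 14:45-20:00.
Chen ∩ Aarav: 16:30-18:00, 19:45-20:00.
Chen ∩ Aarav ∩ Sofia: 16:30-18:00.
Chen ∩ Aarav ∩ Sofia ∩ Sven: 16:30-18:00.
Chen ∩ Aarav ∩ Sofia ∩ Sven ∩ Ulla: 16:30-18:00.
So the common availability across everyone is 16:30-18:00.
The longest is 16:30-18:00 at 90 minutes.

90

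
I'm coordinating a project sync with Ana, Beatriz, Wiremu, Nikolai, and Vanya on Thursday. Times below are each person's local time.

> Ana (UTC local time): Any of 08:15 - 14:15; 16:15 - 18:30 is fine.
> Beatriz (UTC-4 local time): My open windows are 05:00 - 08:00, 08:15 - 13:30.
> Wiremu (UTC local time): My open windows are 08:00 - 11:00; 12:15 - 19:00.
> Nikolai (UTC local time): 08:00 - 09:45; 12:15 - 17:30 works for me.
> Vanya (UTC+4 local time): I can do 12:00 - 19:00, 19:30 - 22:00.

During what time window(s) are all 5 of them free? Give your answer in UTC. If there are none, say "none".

09:00-09:45, 12:15-14:15, 16:15-17:30

Ana in UTC: 08:15-14:15, 16:15-18:30.
Beatriz in UTC: 09:00-12:00, 12:15-17:30 (add 4h to convert from UTC-4).
Wiremu in UTC: 08:00-11:00, 12:15-19:00.
Nikolai in UTC: 08:00-09:45, 12:15-17:30.
Vanya in UTC: 08:00-15:00, 15:30-18:00 (subtract 4h to convert from UTC+4).
Ana ∩ Beatriz: 09:00-12:00, 12:15-14:15, 16:15-17:30.
Ana ∩ Beatriz ∩ Wiremu: 09:00-11:00, 12:15-14:15, 16:15-17:30.
Ana ∩ Beatriz ∩ Wiremu ∩ Nikolai: 09:00-09:45, 12:15-14:15, 16:15-17:30.
Ana ∩ Beatriz ∩ Wiremu ∩ Nikolai ∩ Vanya: 09:00-09:45, 12:15-14:15, 16:15-17:30.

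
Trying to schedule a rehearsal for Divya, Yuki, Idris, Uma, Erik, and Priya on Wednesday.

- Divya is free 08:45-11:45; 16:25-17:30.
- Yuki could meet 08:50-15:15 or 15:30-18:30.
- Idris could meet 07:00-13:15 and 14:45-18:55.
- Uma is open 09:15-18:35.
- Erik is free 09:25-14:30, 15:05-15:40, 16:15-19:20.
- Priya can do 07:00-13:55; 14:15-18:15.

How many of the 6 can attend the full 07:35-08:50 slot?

2

Idris and Priya can make the full 07:35-08:50 slot — that's 2.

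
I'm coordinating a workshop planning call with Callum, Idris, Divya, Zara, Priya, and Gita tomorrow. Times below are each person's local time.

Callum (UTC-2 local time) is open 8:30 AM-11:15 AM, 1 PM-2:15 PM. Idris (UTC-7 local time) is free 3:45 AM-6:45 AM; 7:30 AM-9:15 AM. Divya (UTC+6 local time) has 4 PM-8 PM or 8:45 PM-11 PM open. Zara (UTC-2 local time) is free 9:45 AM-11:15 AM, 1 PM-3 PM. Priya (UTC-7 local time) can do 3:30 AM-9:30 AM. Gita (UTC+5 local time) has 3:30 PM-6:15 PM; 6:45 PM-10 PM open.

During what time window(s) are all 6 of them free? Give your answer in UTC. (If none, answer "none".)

Callum in UTC: 10:30-13:15, 15:00-16:15 (add 2h to convert from UTC-2).
Idris in UTC: 10:45-13:45, 14:30-16:15 (add 7h to convert from UTC-7).
Divya in UTC: 10:00-14:00, 14:45-17:00 (subtract 6h to convert from UTC+6).
Zara in UTC: 11:45-13:15, 15:00-17:00 (add 2h to convert from UTC-2).
Priya in UTC: 10:30-16:30 (add 7h to convert from UTC-7).
Gita in UTC: 10:30-13:15, 13:45-17:00 (subtract 5h to convert from UTC+5).
Callum ∩ Idris: 10:45-13:15, 15:00-16:15.
Callum ∩ Idris ∩ Divya: 10:45-13:15, 15:00-16:15.
Callum ∩ Idris ∩ Divya ∩ Zara: 11:45-13:15, 15:00-16:15.
Callum ∩ Idris ∩ Divya ∩ Zara ∩ Priya: 11:45-13:15, 15:00-16:15.
Callum ∩ Idris ∩ Divya ∩ Zara ∩ Priya ∩ Gita: 11:45-13:15, 15:00-16:15.
So the common availability across everyone is 11:45-13:15, 15:00-16:15.

11:45-13:15, 15:00-16:15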